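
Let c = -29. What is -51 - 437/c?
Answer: -1042/29 ≈ -35.931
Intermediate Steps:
-51 - 437/c = -51 - 437/(-29) = -51 - 437*(-1/29) = -51 + 437/29 = -1042/29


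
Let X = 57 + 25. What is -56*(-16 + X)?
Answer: -3696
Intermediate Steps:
X = 82
-56*(-16 + X) = -56*(-16 + 82) = -56*66 = -3696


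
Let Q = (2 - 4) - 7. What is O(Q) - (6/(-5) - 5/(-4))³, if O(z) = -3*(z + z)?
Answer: 431999/8000 ≈ 54.000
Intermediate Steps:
Q = -9 (Q = -2 - 7 = -9)
O(z) = -6*z
O(Q) - (6/(-5) - 5/(-4))³ = -6*(-9) - (6/(-5) - 5/(-4))³ = 54 - (6*(-⅕) - 5*(-¼))³ = 54 - (-6/5 + 5/4)³ = 54 - (1/20)³ = 54 - 1*1/8000 = 54 - 1/8000 = 431999/8000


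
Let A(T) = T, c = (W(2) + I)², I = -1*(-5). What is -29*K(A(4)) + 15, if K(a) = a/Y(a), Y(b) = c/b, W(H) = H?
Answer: 271/49 ≈ 5.5306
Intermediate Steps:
I = 5
c = 49 (c = (2 + 5)² = 7² = 49)
Y(b) = 49/b
K(a) = a²/49 (K(a) = a/((49/a)) = a*(a/49) = a²/49)
-29*K(A(4)) + 15 = -29*4²/49 + 15 = -29*16/49 + 15 = -464/49 + 15 = 271/49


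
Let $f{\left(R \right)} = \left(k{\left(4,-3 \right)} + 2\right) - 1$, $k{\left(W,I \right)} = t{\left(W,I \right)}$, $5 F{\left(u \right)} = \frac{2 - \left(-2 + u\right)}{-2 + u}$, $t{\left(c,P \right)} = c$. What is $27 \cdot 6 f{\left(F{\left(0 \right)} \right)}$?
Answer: $810$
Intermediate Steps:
$F{\left(u \right)} = \frac{4 - u}{5 \left(-2 + u\right)}$ ($F{\left(u \right)} = \frac{\left(2 - \left(-2 + u\right)\right) \frac{1}{-2 + u}}{5} = \frac{\left(4 - u\right) \frac{1}{-2 + u}}{5} = \frac{\frac{1}{-2 + u} \left(4 - u\right)}{5} = \frac{4 - u}{5 \left(-2 + u\right)}$)
$k{\left(W,I \right)} = W$
$f{\left(R \right)} = 5$ ($f{\left(R \right)} = \left(4 + 2\right) - 1 = 6 - 1 = 5$)
$27 \cdot 6 f{\left(F{\left(0 \right)} \right)} = 27 \cdot 6 \cdot 5 = 162 \cdot 5 = 810$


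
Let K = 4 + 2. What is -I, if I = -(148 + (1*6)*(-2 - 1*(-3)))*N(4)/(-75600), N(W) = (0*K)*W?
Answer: 0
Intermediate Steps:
K = 6
N(W) = 0 (N(W) = (0*6)*W = 0*W = 0)
I = 0 (I = -(148 + (1*6)*(-2 - 1*(-3)))*0/(-75600) = -(148 + 6*(-2 + 3))*0*(-1)/75600 = -(148 + 6*1)*0*(-1)/75600 = -(148 + 6)*0*(-1)/75600 = -154*0*(-1)/75600 = -0*(-1)/75600 = -1*0 = 0)
-I = -1*0 = 0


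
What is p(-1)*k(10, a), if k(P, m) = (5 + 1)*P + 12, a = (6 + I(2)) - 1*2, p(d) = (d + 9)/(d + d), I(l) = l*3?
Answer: -288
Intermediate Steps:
I(l) = 3*l
p(d) = (9 + d)/(2*d) (p(d) = (9 + d)/((2*d)) = (9 + d)*(1/(2*d)) = (9 + d)/(2*d))
a = 10 (a = (6 + 3*2) - 1*2 = (6 + 6) - 2 = 12 - 2 = 10)
k(P, m) = 12 + 6*P (k(P, m) = 6*P + 12 = 12 + 6*P)
p(-1)*k(10, a) = ((1/2)*(9 - 1)/(-1))*(12 + 6*10) = ((1/2)*(-1)*8)*(12 + 60) = -4*72 = -288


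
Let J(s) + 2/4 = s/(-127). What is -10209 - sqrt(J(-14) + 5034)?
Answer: -10209 - sqrt(324748398)/254 ≈ -10280.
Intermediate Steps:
J(s) = -1/2 - s/127 (J(s) = -1/2 + s/(-127) = -1/2 + s*(-1/127) = -1/2 - s/127)
-10209 - sqrt(J(-14) + 5034) = -10209 - sqrt((-1/2 - 1/127*(-14)) + 5034) = -10209 - sqrt((-1/2 + 14/127) + 5034) = -10209 - sqrt(-99/254 + 5034) = -10209 - sqrt(1278537/254) = -10209 - sqrt(324748398)/254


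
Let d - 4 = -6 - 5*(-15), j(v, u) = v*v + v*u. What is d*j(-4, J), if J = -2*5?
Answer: 4088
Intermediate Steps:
J = -10
j(v, u) = v² + u*v
d = 73 (d = 4 + (-6 - 5*(-15)) = 4 + (-6 + 75) = 4 + 69 = 73)
d*j(-4, J) = 73*(-4*(-10 - 4)) = 73*(-4*(-14)) = 73*56 = 4088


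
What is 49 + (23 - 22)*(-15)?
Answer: 34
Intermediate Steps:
49 + (23 - 22)*(-15) = 49 + 1*(-15) = 49 - 15 = 34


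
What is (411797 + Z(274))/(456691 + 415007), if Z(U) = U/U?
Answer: 68633/145283 ≈ 0.47241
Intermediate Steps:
Z(U) = 1
(411797 + Z(274))/(456691 + 415007) = (411797 + 1)/(456691 + 415007) = 411798/871698 = 411798*(1/871698) = 68633/145283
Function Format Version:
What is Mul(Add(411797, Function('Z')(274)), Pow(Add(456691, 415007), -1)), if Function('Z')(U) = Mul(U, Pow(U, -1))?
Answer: Rational(68633, 145283) ≈ 0.47241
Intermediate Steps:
Function('Z')(U) = 1
Mul(Add(411797, Function('Z')(274)), Pow(Add(456691, 415007), -1)) = Mul(Add(411797, 1), Pow(Add(456691, 415007), -1)) = Mul(411798, Pow(871698, -1)) = Mul(411798, Rational(1, 871698)) = Rational(68633, 145283)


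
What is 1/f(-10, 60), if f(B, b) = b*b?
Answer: 1/3600 ≈ 0.00027778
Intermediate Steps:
f(B, b) = b²
1/f(-10, 60) = 1/(60²) = 1/3600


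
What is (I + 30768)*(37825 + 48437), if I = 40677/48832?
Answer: 9257783579649/3488 ≈ 2.6542e+9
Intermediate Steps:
I = 5811/6976 (I = 40677*(1/48832) = 5811/6976 ≈ 0.83300)
(I + 30768)*(37825 + 48437) = (5811/6976 + 30768)*(37825 + 48437) = (214643379/6976)*86262 = 9257783579649/3488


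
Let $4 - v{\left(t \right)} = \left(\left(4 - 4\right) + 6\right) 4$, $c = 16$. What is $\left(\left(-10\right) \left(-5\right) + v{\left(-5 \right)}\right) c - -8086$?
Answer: $8566$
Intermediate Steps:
$v{\left(t \right)} = -20$ ($v{\left(t \right)} = 4 - \left(\left(4 - 4\right) + 6\right) 4 = 4 - \left(0 + 6\right) 4 = 4 - 6 \cdot 4 = 4 - 24 = -20$)
$\left(\left(-10\right) \left(-5\right) + v{\left(-5 \right)}\right) c - -8086 = \left(\left(-10\right) \left(-5\right) - 20\right) 16 - -8086 = \left(50 - 20\right) 16 + 8086 = 30 \cdot 16 + 8086 = 480 + 8086 = 8566$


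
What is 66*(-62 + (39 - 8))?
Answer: -2046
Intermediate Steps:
66*(-62 + (39 - 8)) = 66*(-62 + 31) = 66*(-31) = -2046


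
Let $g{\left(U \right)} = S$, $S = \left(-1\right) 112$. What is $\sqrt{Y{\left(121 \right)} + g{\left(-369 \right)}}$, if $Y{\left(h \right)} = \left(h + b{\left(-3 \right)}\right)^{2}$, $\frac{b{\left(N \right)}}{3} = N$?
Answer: $4 \sqrt{777} \approx 111.5$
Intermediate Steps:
$b{\left(N \right)} = 3 N$
$S = -112$
$g{\left(U \right)} = -112$
$Y{\left(h \right)} = \left(-9 + h\right)^{2}$ ($Y{\left(h \right)} = \left(h + 3 \left(-3\right)\right)^{2} = \left(h - 9\right)^{2} = \left(-9 + h\right)^{2}$)
$\sqrt{Y{\left(121 \right)} + g{\left(-369 \right)}} = \sqrt{\left(-9 + 121\right)^{2} - 112} = \sqrt{112^{2} - 112} = \sqrt{12544 - 112} = \sqrt{12432} = 4 \sqrt{777}$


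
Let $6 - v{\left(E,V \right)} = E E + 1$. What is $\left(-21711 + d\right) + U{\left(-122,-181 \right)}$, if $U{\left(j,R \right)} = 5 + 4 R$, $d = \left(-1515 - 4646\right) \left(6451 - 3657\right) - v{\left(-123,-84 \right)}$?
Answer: $-17221140$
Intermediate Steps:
$v{\left(E,V \right)} = 5 - E^{2}$ ($v{\left(E,V \right)} = 6 - \left(E E + 1\right) = 6 - \left(E^{2} + 1\right) = 6 - \left(1 + E^{2}\right) = 5 - E^{2}$)
$d = -17198710$ ($d = \left(-1515 - 4646\right) \left(6451 - 3657\right) - \left(5 - \left(-123\right)^{2}\right) = \left(-6161\right) 2794 - \left(5 - 15129\right) = -17213834 - \left(5 - 15129\right) = -17213834 - -15124 = -17213834 + 15124 = -17198710$)
$\left(-21711 + d\right) + U{\left(-122,-181 \right)} = \left(-21711 - 17198710\right) + \left(5 + 4 \left(-181\right)\right) = -17220421 + \left(5 - 724\right) = -17220421 - 719 = -17221140$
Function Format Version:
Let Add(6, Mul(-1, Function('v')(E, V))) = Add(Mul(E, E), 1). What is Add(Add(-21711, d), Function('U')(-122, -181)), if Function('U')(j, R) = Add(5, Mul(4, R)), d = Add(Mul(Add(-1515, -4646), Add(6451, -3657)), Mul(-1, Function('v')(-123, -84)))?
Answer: -17221140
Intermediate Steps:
Function('v')(E, V) = Add(5, Mul(-1, Pow(E, 2))) (Function('v')(E, V) = Add(6, Mul(-1, Add(Mul(E, E), 1))) = Add(6, Mul(-1, Add(Pow(E, 2), 1))) = Add(6, Mul(-1, Add(1, Pow(E, 2)))) = Add(6, Add(-1, Mul(-1, Pow(E, 2)))) = Add(5, Mul(-1, Pow(E, 2))))
d = -17198710 (d = Add(Mul(Add(-1515, -4646), Add(6451, -3657)), Mul(-1, Add(5, Mul(-1, Pow(-123, 2))))) = Add(Mul(-6161, 2794), Mul(-1, Add(5, Mul(-1, 15129)))) = Add(-17213834, Mul(-1, Add(5, -15129))) = Add(-17213834, Mul(-1, -15124)) = Add(-17213834, 15124) = -17198710)
Add(Add(-21711, d), Function('U')(-122, -181)) = Add(Add(-21711, -17198710), Add(5, Mul(4, -181))) = Add(-17220421, Add(5, -724)) = Add(-17220421, -719) = -17221140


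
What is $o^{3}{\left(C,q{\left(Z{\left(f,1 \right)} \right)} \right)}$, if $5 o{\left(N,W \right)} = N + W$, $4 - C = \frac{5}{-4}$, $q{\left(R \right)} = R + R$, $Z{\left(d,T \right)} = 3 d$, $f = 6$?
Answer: $\frac{35937}{64} \approx 561.52$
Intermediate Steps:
$q{\left(R \right)} = 2 R$
$C = \frac{21}{4}$ ($C = 4 - \frac{5}{-4} = 4 - 5 \left(- \frac{1}{4}\right) = 4 - - \frac{5}{4} = 4 + \frac{5}{4} = \frac{21}{4} \approx 5.25$)
$o{\left(N,W \right)} = \frac{N}{5} + \frac{W}{5}$ ($o{\left(N,W \right)} = \frac{N + W}{5} = \frac{N}{5} + \frac{W}{5}$)
$o^{3}{\left(C,q{\left(Z{\left(f,1 \right)} \right)} \right)} = \left(\frac{1}{5} \cdot \frac{21}{4} + \frac{2 \cdot 3 \cdot 6}{5}\right)^{3} = \left(\frac{21}{20} + \frac{2 \cdot 18}{5}\right)^{3} = \left(\frac{21}{20} + \frac{1}{5} \cdot 36\right)^{3} = \left(\frac{21}{20} + \frac{36}{5}\right)^{3} = \left(\frac{33}{4}\right)^{3} = \frac{35937}{64}$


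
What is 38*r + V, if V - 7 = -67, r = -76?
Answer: -2948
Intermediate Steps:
V = -60 (V = 7 - 67 = -60)
38*r + V = 38*(-76) - 60 = -2888 - 60 = -2948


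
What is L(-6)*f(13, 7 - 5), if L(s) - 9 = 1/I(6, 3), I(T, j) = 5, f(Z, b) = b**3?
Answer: 368/5 ≈ 73.600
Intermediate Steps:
L(s) = 46/5 (L(s) = 9 + 1/5 = 46/5)
L(-6)*f(13, 7 - 5) = 46*(7 - 5)**3/5 = (46/5)*2**3 = (46/5)*8 = 368/5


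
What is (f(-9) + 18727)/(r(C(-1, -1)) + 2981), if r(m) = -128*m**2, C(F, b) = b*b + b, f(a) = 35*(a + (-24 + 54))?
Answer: 19462/2981 ≈ 6.5287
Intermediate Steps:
f(a) = 1050 + 35*a (f(a) = 35*(a + 30) = 35*(30 + a) = 1050 + 35*a)
C(F, b) = b + b**2 (C(F, b) = b**2 + b = b + b**2)
(f(-9) + 18727)/(r(C(-1, -1)) + 2981) = ((1050 + 35*(-9)) + 18727)/(-128*(1 - 1)**2 + 2981) = ((1050 - 315) + 18727)/(-128*(-1*0)**2 + 2981) = (735 + 18727)/(-128*0**2 + 2981) = 19462/(-128*0 + 2981) = 19462/(0 + 2981) = 19462/2981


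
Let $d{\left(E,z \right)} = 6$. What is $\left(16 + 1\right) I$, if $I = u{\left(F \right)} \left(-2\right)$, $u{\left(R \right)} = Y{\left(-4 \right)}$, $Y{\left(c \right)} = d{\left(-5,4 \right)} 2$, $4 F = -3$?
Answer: $-408$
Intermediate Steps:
$F = - \frac{3}{4}$ ($F = \frac{1}{4} \left(-3\right) = - \frac{3}{4} \approx -0.75$)
$Y{\left(c \right)} = 12$ ($Y{\left(c \right)} = 6 \cdot 2 = 12$)
$u{\left(R \right)} = 12$
$I = -24$ ($I = 12 \left(-2\right) = -24$)
$\left(16 + 1\right) I = \left(16 + 1\right) \left(-24\right) = 17 \left(-24\right) = -408$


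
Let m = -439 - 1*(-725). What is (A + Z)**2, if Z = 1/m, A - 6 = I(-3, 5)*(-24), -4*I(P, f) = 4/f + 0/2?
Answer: 238671601/2044900 ≈ 116.72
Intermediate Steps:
m = 286 (m = -439 + 725 = 286)
I(P, f) = -1/f (I(P, f) = -(4/f + 0/2)/4 = -(4/f + 0*(1/2))/4 = -(4/f + 0)/4 = -1/f)
A = 54/5 (A = 6 - 1/5*(-24) = 6 + 24/5 = 54/5 ≈ 10.800)
Z = 1/286 ≈ 0.0034965
(A + Z)**2 = (54/5 + 1/286)**2 = (15449/1430)**2 = 238671601/2044900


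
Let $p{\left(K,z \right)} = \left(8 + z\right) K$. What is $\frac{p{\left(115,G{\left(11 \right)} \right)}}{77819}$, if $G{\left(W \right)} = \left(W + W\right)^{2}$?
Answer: $\frac{56580}{77819} \approx 0.72707$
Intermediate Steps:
$G{\left(W \right)} = 4 W^{2}$ ($G{\left(W \right)} = \left(2 W\right)^{2} = 4 W^{2}$)
$p{\left(K,z \right)} = K \left(8 + z\right)$
$\frac{p{\left(115,G{\left(11 \right)} \right)}}{77819} = \frac{115 \left(8 + 4 \cdot 11^{2}\right)}{77819} = 115 \left(8 + 4 \cdot 121\right) \frac{1}{77819} = 115 \left(8 + 484\right) \frac{1}{77819} = 115 \cdot 492 \cdot \frac{1}{77819} = 56580 \cdot \frac{1}{77819} = \frac{56580}{77819}$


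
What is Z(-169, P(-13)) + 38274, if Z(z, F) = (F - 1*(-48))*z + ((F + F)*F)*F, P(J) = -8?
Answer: 30490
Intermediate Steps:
Z(z, F) = 2*F³ + z*(48 + F) (Z(z, F) = (F + 48)*z + ((2*F)*F)*F = (48 + F)*z + (2*F²)*F = z*(48 + F) + 2*F³ = 2*F³ + z*(48 + F))
Z(-169, P(-13)) + 38274 = (2*(-8)³ + 48*(-169) - 8*(-169)) + 38274 = (2*(-512) - 8112 + 1352) + 38274 = (-1024 - 8112 + 1352) + 38274 = -7784 + 38274 = 30490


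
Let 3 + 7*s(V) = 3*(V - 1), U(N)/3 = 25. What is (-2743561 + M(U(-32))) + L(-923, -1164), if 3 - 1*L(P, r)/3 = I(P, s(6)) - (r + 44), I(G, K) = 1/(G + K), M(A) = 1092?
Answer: -17707793159/6449 ≈ -2.7458e+6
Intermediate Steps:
U(N) = 75 (U(N) = 3*25 = 75)
s(V) = -6/7 + 3*V/7 (s(V) = -3/7 + (3*(V - 1))/7 = -3/7 + (3*(-1 + V))/7 = -3/7 + (-3 + 3*V)/7 = -3/7 + (-3/7 + 3*V/7) = -6/7 + 3*V/7)
L(P, r) = 141 - 3/(12/7 + P) + 3*r (L(P, r) = 9 - 3*(1/(P + (-6/7 + (3/7)*6)) - (r + 44)) = 9 - 3*(1/(P + (-6/7 + 18/7)) - (44 + r)) = 9 - 3*(1/(P + 12/7) + (-44 - r)) = 9 - 3*(1/(12/7 + P) + (-44 - r)) = 9 - 3*(-44 + 1/(12/7 + P) - r) = 9 + (132 - 3/(12/7 + P) + 3*r) = 141 - 3/(12/7 + P) + 3*r)
(-2743561 + M(U(-32))) + L(-923, -1164) = (-2743561 + 1092) + 3*(-7 + (12 + 7*(-923))*(47 - 1164))/(12 + 7*(-923)) = -2742469 + 3*(-7 + (12 - 6461)*(-1117))/(12 - 6461) = -2742469 + 3*(-7 - 6449*(-1117))/(-6449) = -2742469 + 3*(-1/6449)*(-7 + 7203533) = -2742469 + 3*(-1/6449)*7203526 = -2742469 - 21610578/6449 = -17707793159/6449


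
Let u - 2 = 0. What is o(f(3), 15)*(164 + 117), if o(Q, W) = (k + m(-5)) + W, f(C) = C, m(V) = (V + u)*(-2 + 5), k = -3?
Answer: 843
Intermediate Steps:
u = 2 (u = 2 + 0 = 2)
m(V) = 6 + 3*V (m(V) = (V + 2)*(-2 + 5) = (2 + V)*3 = 6 + 3*V)
o(Q, W) = -12 + W (o(Q, W) = (-3 + (6 + 3*(-5))) + W = (-3 + (6 - 15)) + W = (-3 - 9) + W = -12 + W)
o(f(3), 15)*(164 + 117) = (-12 + 15)*(164 + 117) = 3*281 = 843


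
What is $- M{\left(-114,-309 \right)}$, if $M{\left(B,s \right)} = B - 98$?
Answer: $212$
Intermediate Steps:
$M{\left(B,s \right)} = -98 + B$
$- M{\left(-114,-309 \right)} = - (-98 - 114) = \left(-1\right) \left(-212\right) = 212$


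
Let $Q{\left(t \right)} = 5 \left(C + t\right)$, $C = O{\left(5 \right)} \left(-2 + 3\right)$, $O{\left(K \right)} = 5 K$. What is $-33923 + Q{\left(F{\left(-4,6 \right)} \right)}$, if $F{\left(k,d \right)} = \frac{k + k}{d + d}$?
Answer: $- \frac{101404}{3} \approx -33801.0$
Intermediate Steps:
$C = 25$ ($C = 5 \cdot 5 \left(-2 + 3\right) = 25 \cdot 1 = 25$)
$F{\left(k,d \right)} = \frac{k}{d}$ ($F{\left(k,d \right)} = \frac{2 k}{2 d} = 2 k \frac{1}{2 d} = \frac{k}{d}$)
$Q{\left(t \right)} = 125 + 5 t$ ($Q{\left(t \right)} = 5 \left(25 + t\right) = 125 + 5 t$)
$-33923 + Q{\left(F{\left(-4,6 \right)} \right)} = -33923 + \left(125 + 5 \left(- \frac{4}{6}\right)\right) = -33923 + \left(125 + 5 \left(\left(-4\right) \frac{1}{6}\right)\right) = -33923 + \left(125 + 5 \left(- \frac{2}{3}\right)\right) = -33923 + \left(125 - \frac{10}{3}\right) = -33923 + \frac{365}{3} = - \frac{101404}{3}$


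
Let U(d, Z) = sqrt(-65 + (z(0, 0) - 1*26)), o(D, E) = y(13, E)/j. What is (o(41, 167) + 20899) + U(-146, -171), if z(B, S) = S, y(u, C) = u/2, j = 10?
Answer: 417993/20 + I*sqrt(91) ≈ 20900.0 + 9.5394*I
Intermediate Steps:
y(u, C) = u/2 (y(u, C) = u*(1/2) = u/2)
o(D, E) = 13/20 (o(D, E) = ((1/2)*13)/10 = (13/2)*(1/10) = 13/20)
U(d, Z) = I*sqrt(91) (U(d, Z) = sqrt(-65 + (0 - 1*26)) = sqrt(-65 + (0 - 26)) = sqrt(-65 - 26) = sqrt(-91) = I*sqrt(91))
(o(41, 167) + 20899) + U(-146, -171) = (13/20 + 20899) + I*sqrt(91) = 417993/20 + I*sqrt(91)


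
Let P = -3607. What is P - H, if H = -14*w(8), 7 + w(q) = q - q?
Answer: -3705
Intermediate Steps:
w(q) = -7 (w(q) = -7 + (q - q) = -7 + 0 = -7)
H = 98 (H = -14*(-7) = 98)
P - H = -3607 - 1*98 = -3607 - 98 = -3705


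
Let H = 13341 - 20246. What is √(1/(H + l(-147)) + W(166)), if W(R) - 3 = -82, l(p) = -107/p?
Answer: I*√5086023622747/253732 ≈ 8.8882*I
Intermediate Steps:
W(R) = -79 (W(R) = 3 - 82 = -79)
H = -6905
√(1/(H + l(-147)) + W(166)) = √(1/(-6905 - 107/(-147)) - 79) = √(1/(-6905 - 107*(-1/147)) - 79) = √(1/(-6905 + 107/147) - 79) = √(1/(-1014928/147) - 79) = √(-147/1014928 - 79) = √(-80179459/1014928) = I*√5086023622747/253732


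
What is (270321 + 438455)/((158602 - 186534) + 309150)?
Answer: 354388/140609 ≈ 2.5204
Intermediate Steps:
(270321 + 438455)/((158602 - 186534) + 309150) = 708776/(-27932 + 309150) = 708776/281218 = 708776*(1/281218) = 354388/140609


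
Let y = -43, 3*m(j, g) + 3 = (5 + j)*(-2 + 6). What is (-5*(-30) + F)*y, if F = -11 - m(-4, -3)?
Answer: -17888/3 ≈ -5962.7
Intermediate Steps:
m(j, g) = 17/3 + 4*j/3 (m(j, g) = -1 + ((5 + j)*(-2 + 6))/3 = -1 + ((5 + j)*4)/3 = -1 + (20 + 4*j)/3 = -1 + (20/3 + 4*j/3) = 17/3 + 4*j/3)
F = -34/3 (F = -11 - (17/3 + (4/3)*(-4)) = -11 - (17/3 - 16/3) = -11 - 1*⅓ = -11 - ⅓ = -34/3 ≈ -11.333)
(-5*(-30) + F)*y = (-5*(-30) - 34/3)*(-43) = (150 - 34/3)*(-43) = (416/3)*(-43) = -17888/3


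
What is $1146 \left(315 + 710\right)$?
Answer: $1174650$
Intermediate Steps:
$1146 \left(315 + 710\right) = 1146 \cdot 1025 = 1174650$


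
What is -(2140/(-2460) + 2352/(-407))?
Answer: 332845/50061 ≈ 6.6488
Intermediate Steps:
-(2140/(-2460) + 2352/(-407)) = -(2140*(-1/2460) + 2352*(-1/407)) = -(-107/123 - 2352/407) = -1*(-332845/50061) = 332845/50061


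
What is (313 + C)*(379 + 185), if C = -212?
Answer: 56964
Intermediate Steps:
(313 + C)*(379 + 185) = (313 - 212)*(379 + 185) = 101*564 = 56964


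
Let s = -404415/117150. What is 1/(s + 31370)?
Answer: 710/22270249 ≈ 3.1881e-5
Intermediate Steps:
s = -2451/710 (s = -404415*1/117150 = -2451/710 ≈ -3.4521)
1/(s + 31370) = 1/(-2451/710 + 31370) = 1/(22270249/710) = 710/22270249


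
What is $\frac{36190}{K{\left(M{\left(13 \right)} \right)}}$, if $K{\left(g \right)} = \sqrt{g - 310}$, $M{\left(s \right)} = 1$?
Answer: $- \frac{36190 i \sqrt{309}}{309} \approx - 2058.8 i$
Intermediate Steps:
$K{\left(g \right)} = \sqrt{-310 + g}$
$\frac{36190}{K{\left(M{\left(13 \right)} \right)}} = \frac{36190}{\sqrt{-310 + 1}} = \frac{36190}{\sqrt{-309}} = \frac{36190}{i \sqrt{309}} = 36190 \left(- \frac{i \sqrt{309}}{309}\right) = - \frac{36190 i \sqrt{309}}{309}$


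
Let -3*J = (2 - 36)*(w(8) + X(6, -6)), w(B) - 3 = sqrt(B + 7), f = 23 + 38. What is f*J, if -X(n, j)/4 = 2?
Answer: -10370/3 + 2074*sqrt(15)/3 ≈ -779.14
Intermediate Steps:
X(n, j) = -8 (X(n, j) = -4*2 = -8)
f = 61
w(B) = 3 + sqrt(7 + B) (w(B) = 3 + sqrt(B + 7) = 3 + sqrt(7 + B))
J = -170/3 + 34*sqrt(15)/3 (J = -(2 - 36)*((3 + sqrt(7 + 8)) - 8)/3 = -(-34)*((3 + sqrt(15)) - 8)/3 = -(-34)*(-5 + sqrt(15))/3 = -(170 - 34*sqrt(15))/3 = -170/3 + 34*sqrt(15)/3 ≈ -12.773)
f*J = 61*(-170/3 + 34*sqrt(15)/3) = -10370/3 + 2074*sqrt(15)/3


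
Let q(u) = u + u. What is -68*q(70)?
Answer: -9520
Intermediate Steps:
q(u) = 2*u
-68*q(70) = -136*70 = -68*140 = -9520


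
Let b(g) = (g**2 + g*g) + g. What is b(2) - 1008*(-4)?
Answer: 4042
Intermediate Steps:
b(g) = g + 2*g**2 (b(g) = (g**2 + g**2) + g = 2*g**2 + g = g + 2*g**2)
b(2) - 1008*(-4) = 2*(1 + 2*2) - 1008*(-4) = 2*(1 + 4) - 126*(-32) = 2*5 + 4032 = 10 + 4032 = 4042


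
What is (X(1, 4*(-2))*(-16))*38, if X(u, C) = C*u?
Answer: 4864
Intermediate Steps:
(X(1, 4*(-2))*(-16))*38 = (((4*(-2))*1)*(-16))*38 = (-8*1*(-16))*38 = -8*(-16)*38 = 128*38 = 4864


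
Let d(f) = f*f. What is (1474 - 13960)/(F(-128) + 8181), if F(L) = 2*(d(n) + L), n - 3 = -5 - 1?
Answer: -12486/7943 ≈ -1.5720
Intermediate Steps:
n = -3 (n = 3 + (-5 - 1) = 3 - 6 = -3)
d(f) = f²
F(L) = 18 + 2*L (F(L) = 2*((-3)² + L) = 2*(9 + L) = 18 + 2*L)
(1474 - 13960)/(F(-128) + 8181) = (1474 - 13960)/((18 + 2*(-128)) + 8181) = -12486/((18 - 256) + 8181) = -12486/(-238 + 8181) = -12486/7943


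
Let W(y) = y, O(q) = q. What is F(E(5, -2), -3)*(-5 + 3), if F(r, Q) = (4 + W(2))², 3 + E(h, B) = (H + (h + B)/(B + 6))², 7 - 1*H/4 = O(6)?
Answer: -72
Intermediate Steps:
H = 4 (H = 28 - 4*6 = 28 - 24 = 4)
E(h, B) = -3 + (4 + (B + h)/(6 + B))² (E(h, B) = -3 + (4 + (h + B)/(B + 6))² = -3 + (4 + (B + h)/(6 + B))²)
F(r, Q) = 36 (F(r, Q) = (4 + 2)² = 6² = 36)
F(E(5, -2), -3)*(-5 + 3) = 36*(-5 + 3) = 36*(-2) = -72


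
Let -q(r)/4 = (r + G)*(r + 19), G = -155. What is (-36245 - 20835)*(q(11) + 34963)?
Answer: -2982030440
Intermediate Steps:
q(r) = -4*(-155 + r)*(19 + r) (q(r) = -4*(r - 155)*(r + 19) = -4*(-155 + r)*(19 + r))
(-36245 - 20835)*(q(11) + 34963) = (-36245 - 20835)*((11780 - 4*11² + 544*11) + 34963) = -57080*((11780 - 4*121 + 5984) + 34963) = -57080*((11780 - 484 + 5984) + 34963) = -57080*(17280 + 34963) = -57080*52243 = -2982030440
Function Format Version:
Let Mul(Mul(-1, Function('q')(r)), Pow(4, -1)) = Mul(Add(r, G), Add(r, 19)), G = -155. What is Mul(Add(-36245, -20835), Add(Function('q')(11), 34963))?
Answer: -2982030440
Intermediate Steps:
Function('q')(r) = Mul(-4, Add(-155, r), Add(19, r)) (Function('q')(r) = Mul(-4, Mul(Add(r, -155), Add(r, 19))) = Mul(-4, Mul(Add(-155, r), Add(19, r))) = Mul(-4, Add(-155, r), Add(19, r)))
Mul(Add(-36245, -20835), Add(Function('q')(11), 34963)) = Mul(Add(-36245, -20835), Add(Add(11780, Mul(-4, Pow(11, 2)), Mul(544, 11)), 34963)) = Mul(-57080, Add(Add(11780, Mul(-4, 121), 5984), 34963)) = Mul(-57080, Add(Add(11780, -484, 5984), 34963)) = Mul(-57080, Add(17280, 34963)) = Mul(-57080, 52243) = -2982030440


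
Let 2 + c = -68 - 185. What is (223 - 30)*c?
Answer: -49215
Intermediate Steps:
c = -255 (c = -2 + (-68 - 185) = -2 - 253 = -255)
(223 - 30)*c = (223 - 30)*(-255) = 193*(-255) = -49215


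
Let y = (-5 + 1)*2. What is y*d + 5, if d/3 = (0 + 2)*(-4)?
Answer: 197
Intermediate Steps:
y = -8 (y = -4*2 = -8)
d = -24 (d = 3*((0 + 2)*(-4)) = 3*(2*(-4)) = 3*(-8) = -24)
y*d + 5 = -8*(-24) + 5 = 192 + 5 = 197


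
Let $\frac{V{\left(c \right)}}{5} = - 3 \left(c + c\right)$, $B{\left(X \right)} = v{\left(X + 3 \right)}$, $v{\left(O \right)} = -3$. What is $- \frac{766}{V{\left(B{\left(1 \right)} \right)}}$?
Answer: $- \frac{383}{45} \approx -8.5111$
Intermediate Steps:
$B{\left(X \right)} = -3$
$V{\left(c \right)} = - 30 c$ ($V{\left(c \right)} = 5 \left(- 3 \left(c + c\right)\right) = 5 \left(- 3 \cdot 2 c\right) = 5 \left(- 6 c\right) = - 30 c$)
$- \frac{766}{V{\left(B{\left(1 \right)} \right)}} = - \frac{766}{\left(-30\right) \left(-3\right)} = - \frac{766}{90} = \left(-766\right) \frac{1}{90} = - \frac{383}{45}$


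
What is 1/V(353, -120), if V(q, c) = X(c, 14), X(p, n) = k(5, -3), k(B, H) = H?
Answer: -⅓ ≈ -0.33333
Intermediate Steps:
X(p, n) = -3
V(q, c) = -3
1/V(353, -120) = 1/(-3) = -⅓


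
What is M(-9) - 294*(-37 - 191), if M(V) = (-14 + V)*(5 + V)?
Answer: 67124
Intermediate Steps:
M(-9) - 294*(-37 - 191) = (-70 + (-9)² - 9*(-9)) - 294*(-37 - 191) = (-70 + 81 + 81) - 294*(-228) = 92 + 67032 = 67124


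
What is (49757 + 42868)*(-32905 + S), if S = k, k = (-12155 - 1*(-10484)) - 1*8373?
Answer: -3978151125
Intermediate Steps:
k = -10044 (k = (-12155 + 10484) - 8373 = -1671 - 8373 = -10044)
S = -10044
(49757 + 42868)*(-32905 + S) = (49757 + 42868)*(-32905 - 10044) = 92625*(-42949) = -3978151125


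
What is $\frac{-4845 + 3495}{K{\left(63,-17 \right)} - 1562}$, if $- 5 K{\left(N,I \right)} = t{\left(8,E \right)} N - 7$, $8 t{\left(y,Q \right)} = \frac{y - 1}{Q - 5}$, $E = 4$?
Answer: $\frac{6000}{6887} \approx 0.87121$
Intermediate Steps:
$t{\left(y,Q \right)} = \frac{-1 + y}{8 \left(-5 + Q\right)}$ ($t{\left(y,Q \right)} = \frac{\left(y - 1\right) \frac{1}{Q - 5}}{8} = \frac{\left(-1 + y\right) \frac{1}{-5 + Q}}{8} = \frac{\frac{1}{-5 + Q} \left(-1 + y\right)}{8} = \frac{-1 + y}{8 \left(-5 + Q\right)}$)
$K{\left(N,I \right)} = \frac{7}{5} + \frac{7 N}{40}$ ($K{\left(N,I \right)} = - \frac{\frac{-1 + 8}{8 \left(-5 + 4\right)} N - 7}{5} = - \frac{\frac{1}{8} \frac{1}{-1} \cdot 7 N - 7}{5} = - \frac{\frac{1}{8} \left(-1\right) 7 N - 7}{5} = - \frac{- \frac{7 N}{8} - 7}{5} = - \frac{-7 - \frac{7 N}{8}}{5} = \frac{7}{5} + \frac{7 N}{40}$)
$\frac{-4845 + 3495}{K{\left(63,-17 \right)} - 1562} = \frac{-4845 + 3495}{\left(\frac{7}{5} + \frac{7}{40} \cdot 63\right) - 1562} = - \frac{1350}{\left(\frac{7}{5} + \frac{441}{40}\right) - 1562} = - \frac{1350}{\frac{497}{40} - 1562} = - \frac{1350}{- \frac{61983}{40}} = \left(-1350\right) \left(- \frac{40}{61983}\right) = \frac{6000}{6887}$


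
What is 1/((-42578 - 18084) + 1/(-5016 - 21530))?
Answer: -26546/1610333453 ≈ -1.6485e-5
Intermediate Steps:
1/((-42578 - 18084) + 1/(-5016 - 21530)) = 1/(-60662 + 1/(-26546)) = 1/(-60662 - 1/26546) = 1/(-1610333453/26546) = -26546/1610333453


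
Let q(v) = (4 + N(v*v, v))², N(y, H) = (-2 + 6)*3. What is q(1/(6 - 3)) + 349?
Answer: 605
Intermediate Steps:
N(y, H) = 12 (N(y, H) = 4*3 = 12)
q(v) = 256 (q(v) = (4 + 12)² = 16² = 256)
q(1/(6 - 3)) + 349 = 256 + 349 = 605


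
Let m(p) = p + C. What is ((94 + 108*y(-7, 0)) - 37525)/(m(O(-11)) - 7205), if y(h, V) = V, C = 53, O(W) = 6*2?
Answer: 12477/2380 ≈ 5.2424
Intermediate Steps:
O(W) = 12
m(p) = 53 + p (m(p) = p + 53 = 53 + p)
((94 + 108*y(-7, 0)) - 37525)/(m(O(-11)) - 7205) = ((94 + 108*0) - 37525)/((53 + 12) - 7205) = ((94 + 0) - 37525)/(65 - 7205) = (94 - 37525)/(-7140) = -37431*(-1/7140) = 12477/2380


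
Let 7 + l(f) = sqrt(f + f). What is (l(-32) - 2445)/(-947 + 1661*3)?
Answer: -613/1009 + 2*I/1009 ≈ -0.60753 + 0.0019822*I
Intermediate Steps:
l(f) = -7 + sqrt(2)*sqrt(f) (l(f) = -7 + sqrt(f + f) = -7 + sqrt(2*f) = -7 + sqrt(2)*sqrt(f))
(l(-32) - 2445)/(-947 + 1661*3) = ((-7 + sqrt(2)*sqrt(-32)) - 2445)/(-947 + 1661*3) = ((-7 + sqrt(2)*(4*I*sqrt(2))) - 2445)/(-947 + 4983) = ((-7 + 8*I) - 2445)/4036 = (-2452 + 8*I)*(1/4036) = -613/1009 + 2*I/1009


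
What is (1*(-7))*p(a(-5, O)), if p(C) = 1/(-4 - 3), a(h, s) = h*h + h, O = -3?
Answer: 1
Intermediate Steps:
a(h, s) = h + h² (a(h, s) = h² + h = h + h²)
p(C) = -⅐ (p(C) = 1/(-7) = -⅐)
(1*(-7))*p(a(-5, O)) = (1*(-7))*(-⅐) = -7*(-⅐) = 1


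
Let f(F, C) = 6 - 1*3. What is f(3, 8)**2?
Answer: 9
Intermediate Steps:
f(F, C) = 3 (f(F, C) = 6 - 3 = 3)
f(3, 8)**2 = 3**2 = 9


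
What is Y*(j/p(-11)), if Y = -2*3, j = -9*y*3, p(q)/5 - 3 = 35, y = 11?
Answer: 891/95 ≈ 9.3790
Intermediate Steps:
p(q) = 190 (p(q) = 15 + 5*35 = 15 + 175 = 190)
j = -297 (j = -9*11*3 = -99*3 = -297)
Y = -6
Y*(j/p(-11)) = -(-1782)/190 = -6*(-297/190) = 891/95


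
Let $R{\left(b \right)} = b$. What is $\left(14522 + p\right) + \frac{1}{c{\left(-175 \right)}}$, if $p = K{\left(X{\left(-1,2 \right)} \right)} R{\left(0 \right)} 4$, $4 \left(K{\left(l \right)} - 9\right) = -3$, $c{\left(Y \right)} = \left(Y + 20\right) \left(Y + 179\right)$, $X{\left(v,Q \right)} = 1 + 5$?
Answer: $\frac{9003639}{620} \approx 14522.0$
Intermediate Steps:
$X{\left(v,Q \right)} = 6$
$c{\left(Y \right)} = \left(20 + Y\right) \left(179 + Y\right)$
$K{\left(l \right)} = \frac{33}{4}$ ($K{\left(l \right)} = 9 + \frac{1}{4} \left(-3\right) = 9 - \frac{3}{4} = \frac{33}{4}$)
$p = 0$ ($p = \frac{33}{4} \cdot 0 \cdot 4 = 0 \cdot 4 = 0$)
$\left(14522 + p\right) + \frac{1}{c{\left(-175 \right)}} = \left(14522 + 0\right) + \frac{1}{3580 + \left(-175\right)^{2} + 199 \left(-175\right)} = 14522 + \frac{1}{3580 + 30625 - 34825} = 14522 + \frac{1}{-620} = 14522 - \frac{1}{620} = \frac{9003639}{620}$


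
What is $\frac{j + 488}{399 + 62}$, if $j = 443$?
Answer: $\frac{931}{461} \approx 2.0195$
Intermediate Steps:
$\frac{j + 488}{399 + 62} = \frac{443 + 488}{399 + 62} = \frac{931}{461}$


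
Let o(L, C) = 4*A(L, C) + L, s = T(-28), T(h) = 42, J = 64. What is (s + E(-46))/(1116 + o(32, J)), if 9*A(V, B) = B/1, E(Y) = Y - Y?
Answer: 189/5294 ≈ 0.035701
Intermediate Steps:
s = 42
E(Y) = 0
A(V, B) = B/9 (A(V, B) = (B/1)/9 = (B*1)/9 = B/9)
o(L, C) = L + 4*C/9 (o(L, C) = 4*(C/9) + L = 4*C/9 + L = L + 4*C/9)
(s + E(-46))/(1116 + o(32, J)) = (42 + 0)/(1116 + (32 + (4/9)*64)) = 42/(1116 + (32 + 256/9)) = 42/(1116 + 544/9) = 42/(10588/9) = 42*(9/10588) = 189/5294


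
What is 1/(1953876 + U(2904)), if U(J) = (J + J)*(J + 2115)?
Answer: 1/31104228 ≈ 3.2150e-8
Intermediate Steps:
U(J) = 2*J*(2115 + J) (U(J) = (2*J)*(2115 + J) = 2*J*(2115 + J))
1/(1953876 + U(2904)) = 1/(1953876 + 2*2904*(2115 + 2904)) = 1/(1953876 + 2*2904*5019) = 1/(1953876 + 29150352) = 1/31104228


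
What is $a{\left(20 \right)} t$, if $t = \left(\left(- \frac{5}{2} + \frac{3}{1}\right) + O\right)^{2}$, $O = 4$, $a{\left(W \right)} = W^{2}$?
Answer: $8100$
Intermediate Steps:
$t = \frac{81}{4}$ ($t = \left(\left(- \frac{5}{2} + \frac{3}{1}\right) + 4\right)^{2} = \left(\left(\left(-5\right) \frac{1}{2} + 3 \cdot 1\right) + 4\right)^{2} = \left(\left(- \frac{5}{2} + 3\right) + 4\right)^{2} = \left(\frac{1}{2} + 4\right)^{2} = \left(\frac{9}{2}\right)^{2} = \frac{81}{4} \approx 20.25$)
$a{\left(20 \right)} t = 20^{2} \cdot \frac{81}{4} = 400 \cdot \frac{81}{4} = 8100$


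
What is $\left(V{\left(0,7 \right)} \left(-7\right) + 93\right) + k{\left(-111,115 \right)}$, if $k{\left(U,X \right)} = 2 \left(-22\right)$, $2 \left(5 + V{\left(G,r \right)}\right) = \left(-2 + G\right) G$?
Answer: $84$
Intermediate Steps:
$V{\left(G,r \right)} = -5 + \frac{G \left(-2 + G\right)}{2}$ ($V{\left(G,r \right)} = -5 + \frac{\left(-2 + G\right) G}{2} = -5 + \frac{G \left(-2 + G\right)}{2}$)
$k{\left(U,X \right)} = -44$
$\left(V{\left(0,7 \right)} \left(-7\right) + 93\right) + k{\left(-111,115 \right)} = \left(\left(-5 + \frac{0^{2}}{2} - 0\right) \left(-7\right) + 93\right) - 44 = \left(\left(-5 + \frac{1}{2} \cdot 0 + 0\right) \left(-7\right) + 93\right) - 44 = \left(\left(-5 + 0 + 0\right) \left(-7\right) + 93\right) - 44 = \left(\left(-5\right) \left(-7\right) + 93\right) - 44 = \left(35 + 93\right) - 44 = 128 - 44 = 84$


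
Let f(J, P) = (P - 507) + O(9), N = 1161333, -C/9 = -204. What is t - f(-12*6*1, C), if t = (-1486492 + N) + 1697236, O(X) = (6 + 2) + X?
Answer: 1370731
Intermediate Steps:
O(X) = 8 + X
C = 1836 (C = -9*(-204) = 1836)
f(J, P) = -490 + P (f(J, P) = (P - 507) + (8 + 9) = (-507 + P) + 17 = -490 + P)
t = 1372077 (t = (-1486492 + 1161333) + 1697236 = -325159 + 1697236 = 1372077)
t - f(-12*6*1, C) = 1372077 - (-490 + 1836) = 1372077 - 1*1346 = 1372077 - 1346 = 1370731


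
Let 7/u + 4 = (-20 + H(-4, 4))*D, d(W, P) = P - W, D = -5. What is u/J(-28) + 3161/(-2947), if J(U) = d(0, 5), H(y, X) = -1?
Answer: -1575676/1488235 ≈ -1.0588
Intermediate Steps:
J(U) = 5 (J(U) = 5 - 1*0 = 5 + 0 = 5)
u = 7/101 (u = 7/(-4 + (-20 - 1)*(-5)) = 7/(-4 - 21*(-5)) = 7/(-4 + 105) = 7/101 ≈ 0.069307)
u/J(-28) + 3161/(-2947) = (7/101)/5 + 3161/(-2947) = (7/101)*(1/5) + 3161*(-1/2947) = 7/505 - 3161/2947 = -1575676/1488235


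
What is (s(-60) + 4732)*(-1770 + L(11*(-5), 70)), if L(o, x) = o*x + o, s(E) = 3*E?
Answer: -25832600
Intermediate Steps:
L(o, x) = o + o*x
(s(-60) + 4732)*(-1770 + L(11*(-5), 70)) = (3*(-60) + 4732)*(-1770 + (11*(-5))*(1 + 70)) = (-180 + 4732)*(-1770 - 55*71) = 4552*(-1770 - 3905) = 4552*(-5675) = -25832600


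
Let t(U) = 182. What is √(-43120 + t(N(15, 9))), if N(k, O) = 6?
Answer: I*√42938 ≈ 207.21*I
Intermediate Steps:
√(-43120 + t(N(15, 9))) = √(-43120 + 182) = √(-42938) = I*√42938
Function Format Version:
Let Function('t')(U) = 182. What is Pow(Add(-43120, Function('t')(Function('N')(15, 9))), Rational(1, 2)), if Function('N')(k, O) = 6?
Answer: Mul(I, Pow(42938, Rational(1, 2))) ≈ Mul(207.21, I)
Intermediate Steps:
Pow(Add(-43120, Function('t')(Function('N')(15, 9))), Rational(1, 2)) = Pow(Add(-43120, 182), Rational(1, 2)) = Pow(-42938, Rational(1, 2)) = Mul(I, Pow(42938, Rational(1, 2)))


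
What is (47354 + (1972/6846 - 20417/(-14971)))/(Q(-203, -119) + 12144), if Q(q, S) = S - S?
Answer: 2426775089279/622328181552 ≈ 3.8995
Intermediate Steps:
Q(q, S) = 0
(47354 + (1972/6846 - 20417/(-14971)))/(Q(-203, -119) + 12144) = (47354 + (1972/6846 - 20417/(-14971)))/(0 + 12144) = (47354 + (1972*(1/6846) - 20417*(-1/14971)))/12144 = (47354 + (986/3423 + 20417/14971))*(1/12144) = (47354 + 84648797/51245733)*(1/12144) = (2426775089279/51245733)*(1/12144) = 2426775089279/622328181552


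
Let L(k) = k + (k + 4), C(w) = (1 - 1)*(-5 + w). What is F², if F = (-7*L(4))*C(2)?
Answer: 0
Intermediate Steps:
C(w) = 0 (C(w) = 0*(-5 + w) = 0)
L(k) = 4 + 2*k (L(k) = k + (4 + k) = 4 + 2*k)
F = 0 (F = -7*(4 + 2*4)*0 = -7*(4 + 8)*0 = -7*12*0 = -84*0 = 0)
F² = 0² = 0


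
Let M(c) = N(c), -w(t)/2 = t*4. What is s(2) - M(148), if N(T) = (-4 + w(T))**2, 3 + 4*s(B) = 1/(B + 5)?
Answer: -9879413/7 ≈ -1.4113e+6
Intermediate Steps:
w(t) = -8*t (w(t) = -2*t*4 = -8*t)
s(B) = -3/4 + 1/(4*(5 + B)) (s(B) = -3/4 + 1/(4*(B + 5)) = -3/4 + 1/(4*(5 + B)))
N(T) = (-4 - 8*T)**2
M(c) = 16*(1 + 2*c)**2
s(2) - M(148) = (-14 - 3*2)/(4*(5 + 2)) - 16*(1 + 2*148)**2 = (1/4)*(-14 - 6)/7 - 16*(1 + 296)**2 = (1/4)*(1/7)*(-20) - 16*297**2 = -5/7 - 16*88209 = -5/7 - 1*1411344 = -5/7 - 1411344 = -9879413/7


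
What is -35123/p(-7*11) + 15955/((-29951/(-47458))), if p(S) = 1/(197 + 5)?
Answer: -3471156396/491 ≈ -7.0696e+6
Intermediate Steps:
p(S) = 1/202
-35123/p(-7*11) + 15955/((-29951/(-47458))) = -35123/1/202 + 15955/((-29951/(-47458))) = -35123*202 + 15955/((-29951*(-1/47458))) = -7094846 + 15955/(491/778) = -7094846 + 15955*(778/491) = -7094846 + 12412990/491 = -3471156396/491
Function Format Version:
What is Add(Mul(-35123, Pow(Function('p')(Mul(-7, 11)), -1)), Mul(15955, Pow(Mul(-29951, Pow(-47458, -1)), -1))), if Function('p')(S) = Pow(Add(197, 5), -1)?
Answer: Rational(-3471156396, 491) ≈ -7.0696e+6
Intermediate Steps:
Function('p')(S) = Rational(1, 202) (Function('p')(S) = Pow(202, -1) = Rational(1, 202))
Add(Mul(-35123, Pow(Function('p')(Mul(-7, 11)), -1)), Mul(15955, Pow(Mul(-29951, Pow(-47458, -1)), -1))) = Add(Mul(-35123, Pow(Rational(1, 202), -1)), Mul(15955, Pow(Mul(-29951, Pow(-47458, -1)), -1))) = Add(Mul(-35123, 202), Mul(15955, Pow(Mul(-29951, Rational(-1, 47458)), -1))) = Add(-7094846, Mul(15955, Pow(Rational(491, 778), -1))) = Add(-7094846, Mul(15955, Rational(778, 491))) = Add(-7094846, Rational(12412990, 491)) = Rational(-3471156396, 491)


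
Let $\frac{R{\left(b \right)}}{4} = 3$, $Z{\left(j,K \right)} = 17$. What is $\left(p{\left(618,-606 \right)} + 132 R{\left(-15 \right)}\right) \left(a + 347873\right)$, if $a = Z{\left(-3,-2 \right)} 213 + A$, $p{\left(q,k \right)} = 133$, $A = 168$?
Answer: $603803654$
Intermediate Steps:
$R{\left(b \right)} = 12$ ($R{\left(b \right)} = 4 \cdot 3 = 12$)
$a = 3789$ ($a = 17 \cdot 213 + 168 = 3621 + 168 = 3789$)
$\left(p{\left(618,-606 \right)} + 132 R{\left(-15 \right)}\right) \left(a + 347873\right) = \left(133 + 132 \cdot 12\right) \left(3789 + 347873\right) = \left(133 + 1584\right) 351662 = 1717 \cdot 351662 = 603803654$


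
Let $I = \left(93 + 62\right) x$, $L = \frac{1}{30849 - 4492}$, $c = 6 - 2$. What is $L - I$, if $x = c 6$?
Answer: $- \frac{98048039}{26357} \approx -3720.0$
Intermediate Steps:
$c = 4$ ($c = 6 - 2 = 4$)
$x = 24$ ($x = 4 \cdot 6 = 24$)
$L = \frac{1}{26357} \approx 3.7941 \cdot 10^{-5}$
$I = 3720$ ($I = \left(93 + 62\right) 24 = 155 \cdot 24 = 3720$)
$L - I = \frac{1}{26357} - 3720 = - \frac{98048039}{26357}$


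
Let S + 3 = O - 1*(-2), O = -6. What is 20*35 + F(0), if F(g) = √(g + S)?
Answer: 700 + I*√7 ≈ 700.0 + 2.6458*I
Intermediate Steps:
S = -7 (S = -3 + (-6 - 1*(-2)) = -3 + (-6 + 2) = -3 - 4 = -7)
F(g) = √(-7 + g) (F(g) = √(g - 7) = √(-7 + g))
20*35 + F(0) = 20*35 + √(-7 + 0) = 700 + √(-7) = 700 + I*√7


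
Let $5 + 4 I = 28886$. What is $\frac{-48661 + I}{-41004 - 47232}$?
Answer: $\frac{165763}{352944} \approx 0.46966$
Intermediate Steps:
$I = \frac{28881}{4}$ ($I = - \frac{5}{4} + \frac{1}{4} \cdot 28886 = - \frac{5}{4} + \frac{14443}{2} = \frac{28881}{4} \approx 7220.3$)
$\frac{-48661 + I}{-41004 - 47232} = \frac{-48661 + \frac{28881}{4}}{-41004 - 47232} = - \frac{165763}{4 \left(-88236\right)} = \left(- \frac{165763}{4}\right) \left(- \frac{1}{88236}\right) = \frac{165763}{352944}$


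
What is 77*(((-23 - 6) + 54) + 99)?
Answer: 9548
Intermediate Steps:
77*(((-23 - 6) + 54) + 99) = 77*((-29 + 54) + 99) = 77*(25 + 99) = 77*124 = 9548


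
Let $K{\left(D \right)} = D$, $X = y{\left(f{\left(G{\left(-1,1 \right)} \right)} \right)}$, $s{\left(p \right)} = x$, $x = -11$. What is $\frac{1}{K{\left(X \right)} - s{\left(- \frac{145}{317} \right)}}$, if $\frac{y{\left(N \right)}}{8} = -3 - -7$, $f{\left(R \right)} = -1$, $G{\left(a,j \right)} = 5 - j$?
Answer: $\frac{1}{43} \approx 0.023256$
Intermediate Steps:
$y{\left(N \right)} = 32$ ($y{\left(N \right)} = 8 \left(-3 - -7\right) = 8 \left(-3 + 7\right) = 8 \cdot 4 = 32$)
$s{\left(p \right)} = -11$
$X = 32$
$\frac{1}{K{\left(X \right)} - s{\left(- \frac{145}{317} \right)}} = \frac{1}{32 - -11} = \frac{1}{32 + 11} = \frac{1}{43}$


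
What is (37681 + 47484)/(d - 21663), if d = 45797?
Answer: 85165/24134 ≈ 3.5288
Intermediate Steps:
(37681 + 47484)/(d - 21663) = (37681 + 47484)/(45797 - 21663) = 85165/24134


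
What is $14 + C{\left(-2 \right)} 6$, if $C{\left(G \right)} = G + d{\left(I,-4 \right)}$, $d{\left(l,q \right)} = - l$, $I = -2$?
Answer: $14$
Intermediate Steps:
$C{\left(G \right)} = 2 + G$ ($C{\left(G \right)} = G - -2 = G + 2 = 2 + G$)
$14 + C{\left(-2 \right)} 6 = 14 + \left(2 - 2\right) 6 = 14 + 0 \cdot 6 = 14 + 0 = 14$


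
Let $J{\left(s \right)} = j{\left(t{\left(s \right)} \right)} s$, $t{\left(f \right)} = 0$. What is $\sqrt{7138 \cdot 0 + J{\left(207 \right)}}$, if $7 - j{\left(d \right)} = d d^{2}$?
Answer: $3 \sqrt{161} \approx 38.066$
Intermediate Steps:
$j{\left(d \right)} = 7 - d^{3}$ ($j{\left(d \right)} = 7 - d d^{2} = 7 - d^{3}$)
$J{\left(s \right)} = 7 s$ ($J{\left(s \right)} = \left(7 - 0^{3}\right) s = \left(7 - 0\right) s = \left(7 + 0\right) s = 7 s$)
$\sqrt{7138 \cdot 0 + J{\left(207 \right)}} = \sqrt{7138 \cdot 0 + 7 \cdot 207} = \sqrt{0 + 1449} = \sqrt{1449} = 3 \sqrt{161}$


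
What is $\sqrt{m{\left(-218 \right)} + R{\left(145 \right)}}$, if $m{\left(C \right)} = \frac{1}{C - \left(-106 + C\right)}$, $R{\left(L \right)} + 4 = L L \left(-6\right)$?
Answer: $\frac{i \sqrt{1417466238}}{106} \approx 355.18 i$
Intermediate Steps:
$R{\left(L \right)} = -4 - 6 L^{2}$ ($R{\left(L \right)} = -4 + L L \left(-6\right) = -4 + L^{2} \left(-6\right) = -4 - 6 L^{2}$)
$m{\left(C \right)} = \frac{1}{106}$
$\sqrt{m{\left(-218 \right)} + R{\left(145 \right)}} = \sqrt{\frac{1}{106} - \left(4 + 6 \cdot 145^{2}\right)} = \sqrt{\frac{1}{106} - 126154} = \sqrt{- \frac{13372323}{106}} = \frac{i \sqrt{1417466238}}{106}$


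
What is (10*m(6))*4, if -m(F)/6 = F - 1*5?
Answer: -240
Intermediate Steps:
m(F) = 30 - 6*F (m(F) = -6*(F - 1*5) = -6*(F - 5) = -6*(-5 + F) = 30 - 6*F)
(10*m(6))*4 = (10*(30 - 6*6))*4 = (10*(30 - 36))*4 = (10*(-6))*4 = -60*4 = -240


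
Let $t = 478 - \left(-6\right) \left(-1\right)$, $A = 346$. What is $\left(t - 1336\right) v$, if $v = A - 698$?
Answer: $304128$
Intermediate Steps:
$v = -352$ ($v = 346 - 698 = -352$)
$t = 472$ ($t = 478 - 6 = 472$)
$\left(t - 1336\right) v = \left(472 - 1336\right) \left(-352\right) = \left(-864\right) \left(-352\right) = 304128$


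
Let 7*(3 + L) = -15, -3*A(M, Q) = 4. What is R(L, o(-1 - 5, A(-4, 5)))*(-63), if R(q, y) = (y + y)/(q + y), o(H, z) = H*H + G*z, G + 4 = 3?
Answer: -24696/169 ≈ -146.13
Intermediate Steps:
G = -1 (G = -4 + 3 = -1)
A(M, Q) = -4/3 (A(M, Q) = -1/3*4 = -4/3)
o(H, z) = H**2 - z (o(H, z) = H*H - z = H**2 - z)
L = -36/7 (L = -3 + (1/7)*(-15) = -3 - 15/7 = -36/7 ≈ -5.1429)
R(q, y) = 2*y/(q + y) (R(q, y) = (2*y)/(q + y) = 2*y/(q + y))
R(L, o(-1 - 5, A(-4, 5)))*(-63) = (2*((-1 - 5)**2 - 1*(-4/3))/(-36/7 + ((-1 - 5)**2 - 1*(-4/3))))*(-63) = (2*((-6)**2 + 4/3)/(-36/7 + ((-6)**2 + 4/3)))*(-63) = (2*(36 + 4/3)/(-36/7 + (36 + 4/3)))*(-63) = (2*(112/3)/(-36/7 + 112/3))*(-63) = (2*(112/3)/(676/21))*(-63) = (2*(112/3)*(21/676))*(-63) = (392/169)*(-63) = -24696/169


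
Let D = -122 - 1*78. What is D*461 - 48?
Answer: -92248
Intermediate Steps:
D = -200 (D = -122 - 78 = -200)
D*461 - 48 = -200*461 - 48 = -92200 - 48 = -92248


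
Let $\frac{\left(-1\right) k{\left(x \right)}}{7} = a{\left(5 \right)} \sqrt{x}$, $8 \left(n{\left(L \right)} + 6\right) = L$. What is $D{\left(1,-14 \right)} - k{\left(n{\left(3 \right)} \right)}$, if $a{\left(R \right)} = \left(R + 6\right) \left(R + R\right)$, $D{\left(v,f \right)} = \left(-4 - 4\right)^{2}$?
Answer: $64 + \frac{1155 i \sqrt{10}}{2} \approx 64.0 + 1826.2 i$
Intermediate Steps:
$D{\left(v,f \right)} = 64$ ($D{\left(v,f \right)} = \left(-8\right)^{2} = 64$)
$n{\left(L \right)} = -6 + \frac{L}{8}$
$a{\left(R \right)} = 2 R \left(6 + R\right)$ ($a{\left(R \right)} = \left(6 + R\right) 2 R = 2 R \left(6 + R\right)$)
$k{\left(x \right)} = - 770 \sqrt{x}$ ($k{\left(x \right)} = - 7 \cdot 2 \cdot 5 \left(6 + 5\right) \sqrt{x} = - 7 \cdot 2 \cdot 5 \cdot 11 \sqrt{x} = - 7 \cdot 110 \sqrt{x} = - 770 \sqrt{x}$)
$D{\left(1,-14 \right)} - k{\left(n{\left(3 \right)} \right)} = 64 - - 770 \sqrt{-6 + \frac{1}{8} \cdot 3} = 64 - - 770 \sqrt{-6 + \frac{3}{8}} = 64 - - 770 \sqrt{- \frac{45}{8}} = 64 - - 770 \frac{3 i \sqrt{10}}{4} = 64 - - \frac{1155 i \sqrt{10}}{2} = 64 + \frac{1155 i \sqrt{10}}{2}$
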